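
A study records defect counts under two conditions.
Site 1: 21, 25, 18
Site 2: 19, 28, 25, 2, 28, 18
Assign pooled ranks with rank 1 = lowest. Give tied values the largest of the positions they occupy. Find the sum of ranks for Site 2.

33

Sorted (ascending): 2, 18, 18, 19, 21, 25, 25, 28, 28
The 2 values of 18 occupy positions 2–3 → each gets rank 3.
The 2 values of 25 occupy positions 6–7 → each gets rank 7.
The 2 values of 28 occupy positions 8–9 → each gets rank 9.
Site 2 values → pooled ranks: 19→4, 28→9, 25→7, 2→1, 28→9, 18→3
Rank sum = 4 + 9 + 7 + 1 + 9 + 3 = 33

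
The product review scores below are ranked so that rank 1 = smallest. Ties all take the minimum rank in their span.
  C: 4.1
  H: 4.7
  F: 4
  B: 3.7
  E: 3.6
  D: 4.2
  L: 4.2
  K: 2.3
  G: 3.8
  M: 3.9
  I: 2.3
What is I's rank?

1

Sorted (ascending): 2.3, 2.3, 3.6, 3.7, 3.8, 3.9, 4, 4.1, 4.2, 4.2, 4.7
The 2 values of 2.3 occupy positions 1–2 → each gets rank 1.
The 2 values of 4.2 occupy positions 9–10 → each gets rank 9.
I has value 2.3 → rank 1.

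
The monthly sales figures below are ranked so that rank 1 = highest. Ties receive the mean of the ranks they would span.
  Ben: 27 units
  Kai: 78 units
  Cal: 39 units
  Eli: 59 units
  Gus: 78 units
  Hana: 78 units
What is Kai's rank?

Sorted (descending): 78, 78, 78, 59, 39, 27
The 3 values of 78 occupy positions 1–3 → average rank 2.
Kai has value 78 units → rank 2.

2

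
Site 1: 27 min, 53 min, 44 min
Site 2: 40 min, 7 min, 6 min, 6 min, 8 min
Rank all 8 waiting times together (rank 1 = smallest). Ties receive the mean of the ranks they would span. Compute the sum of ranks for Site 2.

Sorted (ascending): 6, 6, 7, 8, 27, 40, 44, 53
The 2 values of 6 occupy positions 1–2 → average rank (1+2)/2 = 1.5.
Site 2 values → pooled ranks: 40→6, 7→3, 6→1.5, 6→1.5, 8→4
Rank sum = 6 + 3 + 1.5 + 1.5 + 4 = 16

16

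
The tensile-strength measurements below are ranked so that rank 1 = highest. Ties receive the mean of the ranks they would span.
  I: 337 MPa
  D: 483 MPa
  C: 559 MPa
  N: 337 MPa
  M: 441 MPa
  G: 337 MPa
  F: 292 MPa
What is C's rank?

Sorted (descending): 559, 483, 441, 337, 337, 337, 292
The 3 values of 337 occupy positions 4–6 → average rank 5.
C has value 559 MPa → rank 1.

1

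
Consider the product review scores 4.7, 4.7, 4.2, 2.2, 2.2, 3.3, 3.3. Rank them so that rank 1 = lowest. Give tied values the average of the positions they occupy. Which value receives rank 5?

4.2

Sorted (ascending): 2.2, 2.2, 3.3, 3.3, 4.2, 4.7, 4.7
The 2 values of 2.2 occupy positions 1–2 → average rank (1+2)/2 = 1.5.
The 2 values of 3.3 occupy positions 3–4 → average rank (3+4)/2 = 3.5.
The 2 values of 4.7 occupy positions 6–7 → average rank (6+7)/2 = 6.5.
Rank 5 → value 4.2.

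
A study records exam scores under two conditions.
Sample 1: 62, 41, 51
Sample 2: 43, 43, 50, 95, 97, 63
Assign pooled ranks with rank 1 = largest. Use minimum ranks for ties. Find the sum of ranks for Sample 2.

Sorted (descending): 97, 95, 63, 62, 51, 50, 43, 43, 41
The 2 values of 43 occupy positions 7–8 → each gets rank 7.
Sample 2 values → pooled ranks: 43→7, 43→7, 50→6, 95→2, 97→1, 63→3
Rank sum = 7 + 7 + 6 + 2 + 1 + 3 = 26

26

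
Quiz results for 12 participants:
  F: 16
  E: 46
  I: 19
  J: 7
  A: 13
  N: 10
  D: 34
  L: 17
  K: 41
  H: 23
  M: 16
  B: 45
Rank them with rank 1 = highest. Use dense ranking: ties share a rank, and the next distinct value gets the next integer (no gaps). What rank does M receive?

Sorted (descending): 46, 45, 41, 34, 23, 19, 17, 16, 16, 13, 10, 7
The 2 values of 16 share dense rank 8.
Remaining distinct values take the next consecutive integers.
M has value 16 → rank 8.

8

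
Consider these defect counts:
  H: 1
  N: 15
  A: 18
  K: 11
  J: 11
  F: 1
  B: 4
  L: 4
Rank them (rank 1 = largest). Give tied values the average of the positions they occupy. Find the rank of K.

3.5

Sorted (descending): 18, 15, 11, 11, 4, 4, 1, 1
The 2 values of 11 occupy positions 3–4 → average rank (3+4)/2 = 3.5.
The 2 values of 4 occupy positions 5–6 → average rank (5+6)/2 = 5.5.
The 2 values of 1 occupy positions 7–8 → average rank (7+8)/2 = 7.5.
K has value 11 → rank 3.5.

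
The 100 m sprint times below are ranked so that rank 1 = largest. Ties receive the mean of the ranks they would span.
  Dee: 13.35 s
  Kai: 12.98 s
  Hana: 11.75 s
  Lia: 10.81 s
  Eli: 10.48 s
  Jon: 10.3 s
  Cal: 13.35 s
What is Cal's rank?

1.5

Sorted (descending): 13.35, 13.35, 12.98, 11.75, 10.81, 10.48, 10.3
The 2 values of 13.35 occupy positions 1–2 → average rank (1+2)/2 = 1.5.
Cal has value 13.35 s → rank 1.5.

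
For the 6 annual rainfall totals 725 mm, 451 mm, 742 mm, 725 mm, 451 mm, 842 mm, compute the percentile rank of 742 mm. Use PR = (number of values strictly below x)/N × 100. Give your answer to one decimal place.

N = 6.
Strictly below 742: 4. Equal to 742: 1.
PR = 4/6 × 100 = 66.7

66.7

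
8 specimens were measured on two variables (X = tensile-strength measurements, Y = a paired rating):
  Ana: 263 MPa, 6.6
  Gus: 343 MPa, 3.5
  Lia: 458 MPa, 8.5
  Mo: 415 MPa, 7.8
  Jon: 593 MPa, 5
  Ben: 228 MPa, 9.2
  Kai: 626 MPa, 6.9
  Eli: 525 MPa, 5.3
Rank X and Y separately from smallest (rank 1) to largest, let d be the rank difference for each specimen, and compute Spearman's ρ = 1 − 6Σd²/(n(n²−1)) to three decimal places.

Ranks of variable 1: 2, 3, 5, 4, 7, 1, 8, 6
Ranks of variable 2: 4, 1, 7, 6, 2, 8, 5, 3
d = r₁ − r₂: -2, 2, -2, -2, 5, -7, 3, 3
d²: 4, 4, 4, 4, 25, 49, 9, 9; Σd² = 108
ρ = 1 − 6·108/(8·63) = 1 − 648/504 = -0.286

-0.286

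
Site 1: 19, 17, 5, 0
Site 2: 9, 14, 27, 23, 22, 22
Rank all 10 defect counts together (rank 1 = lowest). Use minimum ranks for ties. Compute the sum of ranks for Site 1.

Sorted (ascending): 0, 5, 9, 14, 17, 19, 22, 22, 23, 27
The 2 values of 22 occupy positions 7–8 → each gets rank 7.
Site 1 values → pooled ranks: 19→6, 17→5, 5→2, 0→1
Rank sum = 6 + 5 + 2 + 1 = 14

14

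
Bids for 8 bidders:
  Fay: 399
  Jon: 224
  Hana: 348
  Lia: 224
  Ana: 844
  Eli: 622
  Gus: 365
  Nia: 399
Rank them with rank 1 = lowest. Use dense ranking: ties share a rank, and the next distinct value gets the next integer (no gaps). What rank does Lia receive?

1

Sorted (ascending): 224, 224, 348, 365, 399, 399, 622, 844
The 2 values of 224 share dense rank 1.
The 2 values of 399 share dense rank 4.
Remaining distinct values take the next consecutive integers.
Lia has value 224 → rank 1.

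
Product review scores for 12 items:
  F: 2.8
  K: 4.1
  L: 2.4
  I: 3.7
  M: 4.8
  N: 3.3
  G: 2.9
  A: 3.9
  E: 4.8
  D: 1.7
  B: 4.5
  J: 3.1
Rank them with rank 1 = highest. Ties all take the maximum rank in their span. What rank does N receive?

Sorted (descending): 4.8, 4.8, 4.5, 4.1, 3.9, 3.7, 3.3, 3.1, 2.9, 2.8, 2.4, 1.7
The 2 values of 4.8 occupy positions 1–2 → each gets rank 2.
N has value 3.3 → rank 7.

7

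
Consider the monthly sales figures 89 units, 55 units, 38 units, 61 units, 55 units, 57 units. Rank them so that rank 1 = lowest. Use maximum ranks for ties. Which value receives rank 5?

61

Sorted (ascending): 38, 55, 55, 57, 61, 89
The 2 values of 55 occupy positions 2–3 → each gets rank 3.
Rank 5 → value 61.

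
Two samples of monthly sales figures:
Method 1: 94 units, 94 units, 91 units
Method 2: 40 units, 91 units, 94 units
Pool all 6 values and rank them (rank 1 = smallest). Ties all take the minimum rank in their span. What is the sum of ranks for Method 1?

Sorted (ascending): 40, 91, 91, 94, 94, 94
The 2 values of 91 occupy positions 2–3 → each gets rank 2.
The 3 values of 94 occupy positions 4–6 → each gets rank 4.
Method 1 values → pooled ranks: 94→4, 94→4, 91→2
Rank sum = 4 + 4 + 2 = 10

10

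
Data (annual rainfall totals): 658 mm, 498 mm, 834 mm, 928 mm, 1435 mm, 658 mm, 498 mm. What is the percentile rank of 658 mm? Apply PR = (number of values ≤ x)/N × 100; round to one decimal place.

57.1

N = 7.
Strictly below 658: 2. Equal to 658: 2.
PR = 4/7 × 100 = 57.1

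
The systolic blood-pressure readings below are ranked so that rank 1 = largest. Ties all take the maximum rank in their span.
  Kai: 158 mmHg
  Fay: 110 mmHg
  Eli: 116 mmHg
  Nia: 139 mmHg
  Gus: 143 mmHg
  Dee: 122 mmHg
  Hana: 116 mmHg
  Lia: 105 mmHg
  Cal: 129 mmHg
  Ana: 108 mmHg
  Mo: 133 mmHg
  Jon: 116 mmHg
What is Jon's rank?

Sorted (descending): 158, 143, 139, 133, 129, 122, 116, 116, 116, 110, 108, 105
The 3 values of 116 occupy positions 7–9 → each gets rank 9.
Jon has value 116 mmHg → rank 9.

9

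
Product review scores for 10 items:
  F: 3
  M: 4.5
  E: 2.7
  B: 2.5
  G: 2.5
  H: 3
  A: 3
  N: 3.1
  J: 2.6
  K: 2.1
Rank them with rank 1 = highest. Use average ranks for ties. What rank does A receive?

Sorted (descending): 4.5, 3.1, 3, 3, 3, 2.7, 2.6, 2.5, 2.5, 2.1
The 3 values of 3 occupy positions 3–5 → average rank 4.
The 2 values of 2.5 occupy positions 8–9 → average rank (8+9)/2 = 8.5.
A has value 3 → rank 4.

4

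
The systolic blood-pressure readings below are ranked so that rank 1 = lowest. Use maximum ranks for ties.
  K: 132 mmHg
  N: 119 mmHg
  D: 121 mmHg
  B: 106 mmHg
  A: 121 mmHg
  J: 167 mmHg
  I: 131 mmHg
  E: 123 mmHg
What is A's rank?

4

Sorted (ascending): 106, 119, 121, 121, 123, 131, 132, 167
The 2 values of 121 occupy positions 3–4 → each gets rank 4.
A has value 121 mmHg → rank 4.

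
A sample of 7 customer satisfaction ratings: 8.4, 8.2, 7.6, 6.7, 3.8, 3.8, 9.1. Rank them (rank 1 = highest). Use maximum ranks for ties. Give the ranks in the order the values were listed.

2, 3, 4, 5, 7, 7, 1

Sorted (descending): 9.1, 8.4, 8.2, 7.6, 6.7, 3.8, 3.8
The 2 values of 3.8 occupy positions 6–7 → each gets rank 7.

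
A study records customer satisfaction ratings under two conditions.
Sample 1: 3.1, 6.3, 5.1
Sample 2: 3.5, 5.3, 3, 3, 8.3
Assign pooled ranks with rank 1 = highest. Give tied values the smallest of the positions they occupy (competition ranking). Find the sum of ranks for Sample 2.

23

Sorted (descending): 8.3, 6.3, 5.3, 5.1, 3.5, 3.1, 3, 3
The 2 values of 3 occupy positions 7–8 → each gets rank 7.
Sample 2 values → pooled ranks: 3.5→5, 5.3→3, 3→7, 3→7, 8.3→1
Rank sum = 5 + 3 + 7 + 7 + 1 = 23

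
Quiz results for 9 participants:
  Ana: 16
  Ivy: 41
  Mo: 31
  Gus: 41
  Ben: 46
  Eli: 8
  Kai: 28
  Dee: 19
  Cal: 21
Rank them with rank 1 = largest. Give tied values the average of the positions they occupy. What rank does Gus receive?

Sorted (descending): 46, 41, 41, 31, 28, 21, 19, 16, 8
The 2 values of 41 occupy positions 2–3 → average rank (2+3)/2 = 2.5.
Gus has value 41 → rank 2.5.

2.5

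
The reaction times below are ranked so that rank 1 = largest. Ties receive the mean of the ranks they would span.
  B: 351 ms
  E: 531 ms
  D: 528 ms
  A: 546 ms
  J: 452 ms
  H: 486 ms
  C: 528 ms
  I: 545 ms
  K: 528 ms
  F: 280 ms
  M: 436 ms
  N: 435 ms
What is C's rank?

Sorted (descending): 546, 545, 531, 528, 528, 528, 486, 452, 436, 435, 351, 280
The 3 values of 528 occupy positions 4–6 → average rank 5.
C has value 528 ms → rank 5.

5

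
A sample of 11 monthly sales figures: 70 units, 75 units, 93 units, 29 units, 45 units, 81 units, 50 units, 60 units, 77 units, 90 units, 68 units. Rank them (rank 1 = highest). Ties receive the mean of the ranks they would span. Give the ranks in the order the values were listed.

6, 5, 1, 11, 10, 3, 9, 8, 4, 2, 7

Sorted (descending): 93, 90, 81, 77, 75, 70, 68, 60, 50, 45, 29
No ties — each value takes its position as its rank.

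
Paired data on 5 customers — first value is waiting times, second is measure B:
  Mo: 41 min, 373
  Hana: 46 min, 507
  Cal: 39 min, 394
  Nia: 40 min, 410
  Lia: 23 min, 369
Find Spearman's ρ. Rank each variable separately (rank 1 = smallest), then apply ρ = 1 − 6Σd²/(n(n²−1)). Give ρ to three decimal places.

0.700

Ranks of variable 1: 4, 5, 2, 3, 1
Ranks of variable 2: 2, 5, 3, 4, 1
d = r₁ − r₂: 2, 0, -1, -1, 0
d²: 4, 0, 1, 1, 0; Σd² = 6
ρ = 1 − 6·6/(5·24) = 1 − 36/120 = 0.700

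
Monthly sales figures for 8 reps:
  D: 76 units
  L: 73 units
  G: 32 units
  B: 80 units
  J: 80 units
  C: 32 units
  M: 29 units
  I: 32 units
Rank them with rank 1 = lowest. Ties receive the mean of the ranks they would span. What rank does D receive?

Sorted (ascending): 29, 32, 32, 32, 73, 76, 80, 80
The 3 values of 32 occupy positions 2–4 → average rank 3.
The 2 values of 80 occupy positions 7–8 → average rank (7+8)/2 = 7.5.
D has value 76 units → rank 6.

6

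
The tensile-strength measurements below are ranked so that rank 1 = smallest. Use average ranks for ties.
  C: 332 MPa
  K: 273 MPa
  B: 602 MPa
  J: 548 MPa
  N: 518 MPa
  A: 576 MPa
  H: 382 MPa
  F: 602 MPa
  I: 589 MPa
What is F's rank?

8.5

Sorted (ascending): 273, 332, 382, 518, 548, 576, 589, 602, 602
The 2 values of 602 occupy positions 8–9 → average rank (8+9)/2 = 8.5.
F has value 602 MPa → rank 8.5.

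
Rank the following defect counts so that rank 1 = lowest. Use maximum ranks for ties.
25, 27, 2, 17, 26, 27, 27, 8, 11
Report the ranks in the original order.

Sorted (ascending): 2, 8, 11, 17, 25, 26, 27, 27, 27
The 3 values of 27 occupy positions 7–9 → each gets rank 9.

5, 9, 1, 4, 6, 9, 9, 2, 3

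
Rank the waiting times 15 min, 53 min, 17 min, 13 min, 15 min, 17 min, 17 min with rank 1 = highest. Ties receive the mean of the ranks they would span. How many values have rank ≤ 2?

1

Sorted (descending): 53, 17, 17, 17, 15, 15, 13
The 3 values of 17 occupy positions 2–4 → average rank 3.
The 2 values of 15 occupy positions 5–6 → average rank (5+6)/2 = 5.5.
Ranks ≤ 2: {1} → 1 value.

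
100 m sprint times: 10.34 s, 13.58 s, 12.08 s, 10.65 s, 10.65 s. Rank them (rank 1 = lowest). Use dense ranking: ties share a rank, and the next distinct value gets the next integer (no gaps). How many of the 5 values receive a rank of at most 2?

Sorted (ascending): 10.34, 10.65, 10.65, 12.08, 13.58
The 2 values of 10.65 share dense rank 2.
Remaining distinct values take the next consecutive integers.
Ranks ≤ 2: {1, 2, 2} → 3 values.

3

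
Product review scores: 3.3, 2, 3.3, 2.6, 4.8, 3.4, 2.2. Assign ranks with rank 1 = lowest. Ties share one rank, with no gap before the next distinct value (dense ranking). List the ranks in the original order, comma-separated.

Sorted (ascending): 2, 2.2, 2.6, 3.3, 3.3, 3.4, 4.8
The 2 values of 3.3 share dense rank 4.
Remaining distinct values take the next consecutive integers.

4, 1, 4, 3, 6, 5, 2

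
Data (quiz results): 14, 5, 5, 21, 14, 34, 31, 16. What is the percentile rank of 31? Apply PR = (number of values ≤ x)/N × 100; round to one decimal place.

N = 8.
Strictly below 31: 6. Equal to 31: 1.
PR = 7/8 × 100 = 87.5

87.5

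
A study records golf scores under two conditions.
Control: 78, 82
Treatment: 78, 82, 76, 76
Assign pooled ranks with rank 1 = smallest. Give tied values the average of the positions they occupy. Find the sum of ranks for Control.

Sorted (ascending): 76, 76, 78, 78, 82, 82
The 2 values of 76 occupy positions 1–2 → average rank (1+2)/2 = 1.5.
The 2 values of 78 occupy positions 3–4 → average rank (3+4)/2 = 3.5.
The 2 values of 82 occupy positions 5–6 → average rank (5+6)/2 = 5.5.
Control values → pooled ranks: 78→3.5, 82→5.5
Rank sum = 3.5 + 5.5 = 9

9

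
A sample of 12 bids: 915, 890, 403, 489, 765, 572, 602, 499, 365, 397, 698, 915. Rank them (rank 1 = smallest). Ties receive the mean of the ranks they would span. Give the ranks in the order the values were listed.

11.5, 10, 3, 4, 9, 6, 7, 5, 1, 2, 8, 11.5

Sorted (ascending): 365, 397, 403, 489, 499, 572, 602, 698, 765, 890, 915, 915
The 2 values of 915 occupy positions 11–12 → average rank (11+12)/2 = 11.5.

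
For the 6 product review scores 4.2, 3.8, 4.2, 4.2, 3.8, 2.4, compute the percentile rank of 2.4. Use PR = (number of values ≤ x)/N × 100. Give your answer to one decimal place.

16.7

N = 6.
Strictly below 2.4: 0. Equal to 2.4: 1.
PR = 1/6 × 100 = 16.7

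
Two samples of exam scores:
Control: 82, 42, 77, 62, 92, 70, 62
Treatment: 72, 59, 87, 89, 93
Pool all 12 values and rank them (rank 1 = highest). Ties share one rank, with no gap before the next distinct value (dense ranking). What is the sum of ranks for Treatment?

25

Sorted (descending): 93, 92, 89, 87, 82, 77, 72, 70, 62, 62, 59, 42
The 2 values of 62 share dense rank 9.
Remaining distinct values take the next consecutive integers.
Treatment values → pooled ranks: 72→7, 59→10, 87→4, 89→3, 93→1
Rank sum = 7 + 10 + 4 + 3 + 1 = 25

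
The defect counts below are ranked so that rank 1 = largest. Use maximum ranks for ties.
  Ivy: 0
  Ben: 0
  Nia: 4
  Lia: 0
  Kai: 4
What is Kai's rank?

Sorted (descending): 4, 4, 0, 0, 0
The 2 values of 4 occupy positions 1–2 → each gets rank 2.
The 3 values of 0 occupy positions 3–5 → each gets rank 5.
Kai has value 4 → rank 2.

2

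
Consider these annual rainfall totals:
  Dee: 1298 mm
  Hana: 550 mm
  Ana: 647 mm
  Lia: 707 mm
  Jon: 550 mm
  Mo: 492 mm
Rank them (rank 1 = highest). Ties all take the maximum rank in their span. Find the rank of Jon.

5

Sorted (descending): 1298, 707, 647, 550, 550, 492
The 2 values of 550 occupy positions 4–5 → each gets rank 5.
Jon has value 550 mm → rank 5.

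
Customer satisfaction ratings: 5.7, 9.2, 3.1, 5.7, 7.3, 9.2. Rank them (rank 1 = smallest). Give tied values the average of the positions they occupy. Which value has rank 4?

Sorted (ascending): 3.1, 5.7, 5.7, 7.3, 9.2, 9.2
The 2 values of 5.7 occupy positions 2–3 → average rank (2+3)/2 = 2.5.
The 2 values of 9.2 occupy positions 5–6 → average rank (5+6)/2 = 5.5.
Rank 4 → value 7.3.

7.3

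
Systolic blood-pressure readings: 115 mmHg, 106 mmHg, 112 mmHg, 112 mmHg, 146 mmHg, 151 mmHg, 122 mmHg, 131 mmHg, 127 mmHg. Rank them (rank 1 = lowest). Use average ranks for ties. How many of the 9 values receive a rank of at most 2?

1

Sorted (ascending): 106, 112, 112, 115, 122, 127, 131, 146, 151
The 2 values of 112 occupy positions 2–3 → average rank (2+3)/2 = 2.5.
Ranks ≤ 2: {1} → 1 value.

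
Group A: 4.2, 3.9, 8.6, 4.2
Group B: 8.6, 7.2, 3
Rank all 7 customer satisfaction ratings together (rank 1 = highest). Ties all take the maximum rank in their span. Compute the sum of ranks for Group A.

Sorted (descending): 8.6, 8.6, 7.2, 4.2, 4.2, 3.9, 3
The 2 values of 8.6 occupy positions 1–2 → each gets rank 2.
The 2 values of 4.2 occupy positions 4–5 → each gets rank 5.
Group A values → pooled ranks: 4.2→5, 3.9→6, 8.6→2, 4.2→5
Rank sum = 5 + 6 + 2 + 5 = 18

18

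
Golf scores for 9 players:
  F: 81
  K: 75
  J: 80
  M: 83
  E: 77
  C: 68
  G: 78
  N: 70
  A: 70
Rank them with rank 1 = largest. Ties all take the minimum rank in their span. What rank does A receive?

7

Sorted (descending): 83, 81, 80, 78, 77, 75, 70, 70, 68
The 2 values of 70 occupy positions 7–8 → each gets rank 7.
A has value 70 → rank 7.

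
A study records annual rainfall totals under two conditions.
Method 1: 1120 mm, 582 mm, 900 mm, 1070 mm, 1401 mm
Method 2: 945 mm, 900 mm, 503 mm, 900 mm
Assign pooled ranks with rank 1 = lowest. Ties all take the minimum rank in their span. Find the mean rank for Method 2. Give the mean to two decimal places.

Sorted (ascending): 503, 582, 900, 900, 900, 945, 1070, 1120, 1401
The 3 values of 900 occupy positions 3–5 → each gets rank 3.
Method 2 values → pooled ranks: 945→6, 900→3, 503→1, 900→3
Mean rank = (6 + 3 + 1 + 3) / 4 = 3.25

3.25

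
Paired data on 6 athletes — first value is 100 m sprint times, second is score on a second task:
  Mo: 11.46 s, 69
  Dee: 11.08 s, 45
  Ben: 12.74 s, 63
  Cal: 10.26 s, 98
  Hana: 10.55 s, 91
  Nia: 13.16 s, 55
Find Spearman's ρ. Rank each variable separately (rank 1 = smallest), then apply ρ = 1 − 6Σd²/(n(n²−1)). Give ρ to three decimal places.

-0.657

Ranks of variable 1: 4, 3, 5, 1, 2, 6
Ranks of variable 2: 4, 1, 3, 6, 5, 2
d = r₁ − r₂: 0, 2, 2, -5, -3, 4
d²: 0, 4, 4, 25, 9, 16; Σd² = 58
ρ = 1 − 6·58/(6·35) = 1 − 348/210 = -0.657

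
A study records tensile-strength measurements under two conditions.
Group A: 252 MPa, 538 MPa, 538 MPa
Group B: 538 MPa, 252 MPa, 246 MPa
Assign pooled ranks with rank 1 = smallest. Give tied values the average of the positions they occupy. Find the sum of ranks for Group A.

12.5

Sorted (ascending): 246, 252, 252, 538, 538, 538
The 2 values of 252 occupy positions 2–3 → average rank (2+3)/2 = 2.5.
The 3 values of 538 occupy positions 4–6 → average rank 5.
Group A values → pooled ranks: 252→2.5, 538→5, 538→5
Rank sum = 2.5 + 5 + 5 = 12.5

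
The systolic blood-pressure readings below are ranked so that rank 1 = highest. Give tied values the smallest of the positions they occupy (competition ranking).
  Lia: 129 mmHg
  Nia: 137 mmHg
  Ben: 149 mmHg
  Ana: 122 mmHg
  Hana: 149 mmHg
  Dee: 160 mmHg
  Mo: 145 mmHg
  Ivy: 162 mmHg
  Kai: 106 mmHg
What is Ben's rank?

Sorted (descending): 162, 160, 149, 149, 145, 137, 129, 122, 106
The 2 values of 149 occupy positions 3–4 → each gets rank 3.
Ben has value 149 mmHg → rank 3.

3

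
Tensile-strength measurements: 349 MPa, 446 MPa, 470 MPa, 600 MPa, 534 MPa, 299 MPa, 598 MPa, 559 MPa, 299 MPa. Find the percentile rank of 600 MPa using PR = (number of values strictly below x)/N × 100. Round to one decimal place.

88.9

N = 9.
Strictly below 600: 8. Equal to 600: 1.
PR = 8/9 × 100 = 88.9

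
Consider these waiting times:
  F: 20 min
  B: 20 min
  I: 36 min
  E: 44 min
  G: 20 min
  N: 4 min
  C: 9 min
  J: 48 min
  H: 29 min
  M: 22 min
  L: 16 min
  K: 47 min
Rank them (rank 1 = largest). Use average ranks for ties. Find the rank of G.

Sorted (descending): 48, 47, 44, 36, 29, 22, 20, 20, 20, 16, 9, 4
The 3 values of 20 occupy positions 7–9 → average rank 8.
G has value 20 min → rank 8.

8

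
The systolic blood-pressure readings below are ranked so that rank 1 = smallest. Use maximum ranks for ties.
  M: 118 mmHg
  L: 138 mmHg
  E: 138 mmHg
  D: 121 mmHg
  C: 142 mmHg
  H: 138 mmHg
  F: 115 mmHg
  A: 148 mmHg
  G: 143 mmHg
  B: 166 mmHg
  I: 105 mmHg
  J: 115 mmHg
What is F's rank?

3

Sorted (ascending): 105, 115, 115, 118, 121, 138, 138, 138, 142, 143, 148, 166
The 2 values of 115 occupy positions 2–3 → each gets rank 3.
The 3 values of 138 occupy positions 6–8 → each gets rank 8.
F has value 115 mmHg → rank 3.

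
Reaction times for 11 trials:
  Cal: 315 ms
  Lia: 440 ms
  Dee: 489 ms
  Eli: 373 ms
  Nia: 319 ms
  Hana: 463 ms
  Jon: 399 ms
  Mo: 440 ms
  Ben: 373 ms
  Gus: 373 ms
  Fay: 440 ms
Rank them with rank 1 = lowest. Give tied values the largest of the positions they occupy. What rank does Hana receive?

10

Sorted (ascending): 315, 319, 373, 373, 373, 399, 440, 440, 440, 463, 489
The 3 values of 373 occupy positions 3–5 → each gets rank 5.
The 3 values of 440 occupy positions 7–9 → each gets rank 9.
Hana has value 463 ms → rank 10.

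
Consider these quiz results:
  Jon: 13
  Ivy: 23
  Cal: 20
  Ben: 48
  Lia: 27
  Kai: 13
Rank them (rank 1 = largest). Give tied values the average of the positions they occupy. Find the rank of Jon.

5.5

Sorted (descending): 48, 27, 23, 20, 13, 13
The 2 values of 13 occupy positions 5–6 → average rank (5+6)/2 = 5.5.
Jon has value 13 → rank 5.5.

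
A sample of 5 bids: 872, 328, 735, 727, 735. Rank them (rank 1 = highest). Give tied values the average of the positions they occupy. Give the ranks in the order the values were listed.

Sorted (descending): 872, 735, 735, 727, 328
The 2 values of 735 occupy positions 2–3 → average rank (2+3)/2 = 2.5.

1, 5, 2.5, 4, 2.5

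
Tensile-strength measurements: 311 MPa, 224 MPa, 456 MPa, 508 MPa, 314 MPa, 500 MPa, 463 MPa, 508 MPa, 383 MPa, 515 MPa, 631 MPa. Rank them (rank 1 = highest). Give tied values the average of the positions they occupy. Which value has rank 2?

Sorted (descending): 631, 515, 508, 508, 500, 463, 456, 383, 314, 311, 224
The 2 values of 508 occupy positions 3–4 → average rank (3+4)/2 = 3.5.
Rank 2 → value 515.

515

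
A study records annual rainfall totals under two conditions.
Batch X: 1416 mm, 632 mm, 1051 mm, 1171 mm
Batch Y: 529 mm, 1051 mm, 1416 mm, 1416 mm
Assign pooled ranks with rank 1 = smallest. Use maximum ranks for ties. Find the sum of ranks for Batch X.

19

Sorted (ascending): 529, 632, 1051, 1051, 1171, 1416, 1416, 1416
The 2 values of 1051 occupy positions 3–4 → each gets rank 4.
The 3 values of 1416 occupy positions 6–8 → each gets rank 8.
Batch X values → pooled ranks: 1416→8, 632→2, 1051→4, 1171→5
Rank sum = 8 + 2 + 4 + 5 = 19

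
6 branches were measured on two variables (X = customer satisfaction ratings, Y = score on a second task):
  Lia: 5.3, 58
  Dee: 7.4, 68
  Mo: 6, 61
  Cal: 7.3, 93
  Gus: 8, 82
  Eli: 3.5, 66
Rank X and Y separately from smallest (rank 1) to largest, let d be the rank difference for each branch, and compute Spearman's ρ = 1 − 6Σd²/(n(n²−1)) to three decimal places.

Ranks of variable 1: 2, 5, 3, 4, 6, 1
Ranks of variable 2: 1, 4, 2, 6, 5, 3
d = r₁ − r₂: 1, 1, 1, -2, 1, -2
d²: 1, 1, 1, 4, 1, 4; Σd² = 12
ρ = 1 − 6·12/(6·35) = 1 − 72/210 = 0.657

0.657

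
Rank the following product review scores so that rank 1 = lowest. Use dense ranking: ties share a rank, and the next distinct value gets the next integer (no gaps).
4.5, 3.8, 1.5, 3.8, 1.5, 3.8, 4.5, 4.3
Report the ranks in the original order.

4, 2, 1, 2, 1, 2, 4, 3

Sorted (ascending): 1.5, 1.5, 3.8, 3.8, 3.8, 4.3, 4.5, 4.5
The 2 values of 1.5 share dense rank 1.
The 3 values of 3.8 share dense rank 2.
The 2 values of 4.5 share dense rank 4.
Remaining distinct values take the next consecutive integers.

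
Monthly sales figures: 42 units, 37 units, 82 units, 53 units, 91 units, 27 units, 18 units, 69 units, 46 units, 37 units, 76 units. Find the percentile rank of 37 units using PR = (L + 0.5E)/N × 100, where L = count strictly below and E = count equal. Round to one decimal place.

27.3

N = 11.
Strictly below 37: 2. Equal to 37: 2.
PR = (2 + 0.5·2)/11 × 100 = 27.3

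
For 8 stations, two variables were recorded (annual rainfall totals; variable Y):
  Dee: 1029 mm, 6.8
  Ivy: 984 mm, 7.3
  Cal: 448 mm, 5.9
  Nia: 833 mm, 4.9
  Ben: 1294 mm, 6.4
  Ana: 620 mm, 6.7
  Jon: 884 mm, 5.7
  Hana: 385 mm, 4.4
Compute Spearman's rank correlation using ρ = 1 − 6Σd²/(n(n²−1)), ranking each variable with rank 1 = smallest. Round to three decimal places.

Ranks of variable 1: 7, 6, 2, 4, 8, 3, 5, 1
Ranks of variable 2: 7, 8, 4, 2, 5, 6, 3, 1
d = r₁ − r₂: 0, -2, -2, 2, 3, -3, 2, 0
d²: 0, 4, 4, 4, 9, 9, 4, 0; Σd² = 34
ρ = 1 − 6·34/(8·63) = 1 − 204/504 = 0.595

0.595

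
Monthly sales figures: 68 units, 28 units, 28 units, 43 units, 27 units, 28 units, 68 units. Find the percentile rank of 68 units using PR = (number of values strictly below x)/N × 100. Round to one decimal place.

N = 7.
Strictly below 68: 5. Equal to 68: 2.
PR = 5/7 × 100 = 71.4

71.4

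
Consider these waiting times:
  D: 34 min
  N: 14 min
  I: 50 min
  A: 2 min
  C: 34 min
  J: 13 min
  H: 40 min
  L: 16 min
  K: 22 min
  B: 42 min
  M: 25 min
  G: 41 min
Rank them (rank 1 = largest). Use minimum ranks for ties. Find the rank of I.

1

Sorted (descending): 50, 42, 41, 40, 34, 34, 25, 22, 16, 14, 13, 2
The 2 values of 34 occupy positions 5–6 → each gets rank 5.
I has value 50 min → rank 1.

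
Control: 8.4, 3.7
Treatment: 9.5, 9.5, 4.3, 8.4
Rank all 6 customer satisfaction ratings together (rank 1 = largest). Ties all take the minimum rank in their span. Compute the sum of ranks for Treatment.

Sorted (descending): 9.5, 9.5, 8.4, 8.4, 4.3, 3.7
The 2 values of 9.5 occupy positions 1–2 → each gets rank 1.
The 2 values of 8.4 occupy positions 3–4 → each gets rank 3.
Treatment values → pooled ranks: 9.5→1, 9.5→1, 4.3→5, 8.4→3
Rank sum = 1 + 1 + 5 + 3 = 10

10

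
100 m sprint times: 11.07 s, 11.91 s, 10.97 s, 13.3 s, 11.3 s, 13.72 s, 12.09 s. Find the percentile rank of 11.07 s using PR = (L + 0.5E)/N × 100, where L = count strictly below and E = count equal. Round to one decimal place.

21.4

N = 7.
Strictly below 11.07: 1. Equal to 11.07: 1.
PR = (1 + 0.5·1)/7 × 100 = 21.4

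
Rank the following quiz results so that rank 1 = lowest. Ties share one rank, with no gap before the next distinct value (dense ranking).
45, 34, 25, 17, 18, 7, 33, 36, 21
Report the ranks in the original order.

9, 7, 5, 2, 3, 1, 6, 8, 4

Sorted (ascending): 7, 17, 18, 21, 25, 33, 34, 36, 45
No ties — each value takes its position as its rank.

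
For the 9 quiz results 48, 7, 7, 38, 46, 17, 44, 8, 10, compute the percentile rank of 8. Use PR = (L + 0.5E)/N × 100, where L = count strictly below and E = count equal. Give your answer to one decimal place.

27.8

N = 9.
Strictly below 8: 2. Equal to 8: 1.
PR = (2 + 0.5·1)/9 × 100 = 27.8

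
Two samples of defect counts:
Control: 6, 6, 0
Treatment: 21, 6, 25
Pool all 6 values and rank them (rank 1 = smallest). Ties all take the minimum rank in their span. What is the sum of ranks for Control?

5

Sorted (ascending): 0, 6, 6, 6, 21, 25
The 3 values of 6 occupy positions 2–4 → each gets rank 2.
Control values → pooled ranks: 6→2, 6→2, 0→1
Rank sum = 2 + 2 + 1 = 5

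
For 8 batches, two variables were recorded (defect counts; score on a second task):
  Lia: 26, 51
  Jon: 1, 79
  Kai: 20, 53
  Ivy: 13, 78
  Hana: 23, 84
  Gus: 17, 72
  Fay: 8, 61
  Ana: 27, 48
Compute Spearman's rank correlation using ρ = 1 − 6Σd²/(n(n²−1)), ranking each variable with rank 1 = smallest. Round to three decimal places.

Ranks of variable 1: 7, 1, 5, 3, 6, 4, 2, 8
Ranks of variable 2: 2, 7, 3, 6, 8, 5, 4, 1
d = r₁ − r₂: 5, -6, 2, -3, -2, -1, -2, 7
d²: 25, 36, 4, 9, 4, 1, 4, 49; Σd² = 132
ρ = 1 − 6·132/(8·63) = 1 − 792/504 = -0.571

-0.571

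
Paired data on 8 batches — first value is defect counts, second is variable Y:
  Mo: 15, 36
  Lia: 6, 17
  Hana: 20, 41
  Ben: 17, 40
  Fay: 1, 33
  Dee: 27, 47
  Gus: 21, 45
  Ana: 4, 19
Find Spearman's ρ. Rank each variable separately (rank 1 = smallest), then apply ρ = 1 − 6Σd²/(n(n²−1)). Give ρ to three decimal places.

Ranks of variable 1: 4, 3, 6, 5, 1, 8, 7, 2
Ranks of variable 2: 4, 1, 6, 5, 3, 8, 7, 2
d = r₁ − r₂: 0, 2, 0, 0, -2, 0, 0, 0
d²: 0, 4, 0, 0, 4, 0, 0, 0; Σd² = 8
ρ = 1 − 6·8/(8·63) = 1 − 48/504 = 0.905

0.905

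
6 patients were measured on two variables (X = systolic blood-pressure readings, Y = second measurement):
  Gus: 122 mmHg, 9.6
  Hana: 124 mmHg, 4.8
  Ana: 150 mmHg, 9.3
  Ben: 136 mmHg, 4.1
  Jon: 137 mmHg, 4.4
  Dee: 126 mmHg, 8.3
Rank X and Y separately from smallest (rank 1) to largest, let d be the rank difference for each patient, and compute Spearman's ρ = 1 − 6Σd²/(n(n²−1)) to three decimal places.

-0.314

Ranks of variable 1: 1, 2, 6, 4, 5, 3
Ranks of variable 2: 6, 3, 5, 1, 2, 4
d = r₁ − r₂: -5, -1, 1, 3, 3, -1
d²: 25, 1, 1, 9, 9, 1; Σd² = 46
ρ = 1 − 6·46/(6·35) = 1 − 276/210 = -0.314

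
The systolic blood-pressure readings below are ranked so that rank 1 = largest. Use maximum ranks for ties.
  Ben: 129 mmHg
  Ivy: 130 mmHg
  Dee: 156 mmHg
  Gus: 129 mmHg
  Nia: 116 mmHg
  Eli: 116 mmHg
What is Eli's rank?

6

Sorted (descending): 156, 130, 129, 129, 116, 116
The 2 values of 129 occupy positions 3–4 → each gets rank 4.
The 2 values of 116 occupy positions 5–6 → each gets rank 6.
Eli has value 116 mmHg → rank 6.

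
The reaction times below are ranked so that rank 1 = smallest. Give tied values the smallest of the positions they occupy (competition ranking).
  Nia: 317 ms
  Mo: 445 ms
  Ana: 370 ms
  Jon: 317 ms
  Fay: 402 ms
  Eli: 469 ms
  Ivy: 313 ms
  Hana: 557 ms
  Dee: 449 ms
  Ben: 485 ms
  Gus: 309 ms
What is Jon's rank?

Sorted (ascending): 309, 313, 317, 317, 370, 402, 445, 449, 469, 485, 557
The 2 values of 317 occupy positions 3–4 → each gets rank 3.
Jon has value 317 ms → rank 3.

3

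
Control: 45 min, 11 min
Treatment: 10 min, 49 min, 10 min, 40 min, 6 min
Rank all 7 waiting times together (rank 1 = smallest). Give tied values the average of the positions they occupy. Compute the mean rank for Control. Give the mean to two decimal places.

5.00

Sorted (ascending): 6, 10, 10, 11, 40, 45, 49
The 2 values of 10 occupy positions 2–3 → average rank (2+3)/2 = 2.5.
Control values → pooled ranks: 45→6, 11→4
Mean rank = (6 + 4) / 2 = 5.00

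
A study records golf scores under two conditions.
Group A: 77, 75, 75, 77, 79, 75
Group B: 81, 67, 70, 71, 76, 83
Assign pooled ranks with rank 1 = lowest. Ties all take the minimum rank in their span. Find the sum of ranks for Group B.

36

Sorted (ascending): 67, 70, 71, 75, 75, 75, 76, 77, 77, 79, 81, 83
The 3 values of 75 occupy positions 4–6 → each gets rank 4.
The 2 values of 77 occupy positions 8–9 → each gets rank 8.
Group B values → pooled ranks: 81→11, 67→1, 70→2, 71→3, 76→7, 83→12
Rank sum = 11 + 1 + 2 + 3 + 7 + 12 = 36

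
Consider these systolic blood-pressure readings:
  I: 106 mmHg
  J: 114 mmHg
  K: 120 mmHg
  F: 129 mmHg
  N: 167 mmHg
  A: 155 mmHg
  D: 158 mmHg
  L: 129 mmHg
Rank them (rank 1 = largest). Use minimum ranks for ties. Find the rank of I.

Sorted (descending): 167, 158, 155, 129, 129, 120, 114, 106
The 2 values of 129 occupy positions 4–5 → each gets rank 4.
I has value 106 mmHg → rank 8.

8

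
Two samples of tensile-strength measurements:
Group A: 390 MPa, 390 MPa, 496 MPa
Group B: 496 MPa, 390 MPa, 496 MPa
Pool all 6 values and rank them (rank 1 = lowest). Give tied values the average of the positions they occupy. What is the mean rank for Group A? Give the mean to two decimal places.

3.00

Sorted (ascending): 390, 390, 390, 496, 496, 496
The 3 values of 390 occupy positions 1–3 → average rank 2.
The 3 values of 496 occupy positions 4–6 → average rank 5.
Group A values → pooled ranks: 390→2, 390→2, 496→5
Mean rank = (2 + 2 + 5) / 3 = 3.00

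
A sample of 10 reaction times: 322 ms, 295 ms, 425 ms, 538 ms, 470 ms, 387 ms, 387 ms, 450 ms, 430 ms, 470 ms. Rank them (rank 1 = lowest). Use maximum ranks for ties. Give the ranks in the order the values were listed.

Sorted (ascending): 295, 322, 387, 387, 425, 430, 450, 470, 470, 538
The 2 values of 387 occupy positions 3–4 → each gets rank 4.
The 2 values of 470 occupy positions 8–9 → each gets rank 9.

2, 1, 5, 10, 9, 4, 4, 7, 6, 9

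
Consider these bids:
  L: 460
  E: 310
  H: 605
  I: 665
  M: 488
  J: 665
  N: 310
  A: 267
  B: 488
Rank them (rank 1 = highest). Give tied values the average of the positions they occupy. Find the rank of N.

7.5

Sorted (descending): 665, 665, 605, 488, 488, 460, 310, 310, 267
The 2 values of 665 occupy positions 1–2 → average rank (1+2)/2 = 1.5.
The 2 values of 488 occupy positions 4–5 → average rank (4+5)/2 = 4.5.
The 2 values of 310 occupy positions 7–8 → average rank (7+8)/2 = 7.5.
N has value 310 → rank 7.5.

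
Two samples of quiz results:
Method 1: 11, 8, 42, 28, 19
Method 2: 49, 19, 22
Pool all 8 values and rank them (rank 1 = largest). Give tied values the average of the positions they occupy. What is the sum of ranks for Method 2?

10.5

Sorted (descending): 49, 42, 28, 22, 19, 19, 11, 8
The 2 values of 19 occupy positions 5–6 → average rank (5+6)/2 = 5.5.
Method 2 values → pooled ranks: 49→1, 19→5.5, 22→4
Rank sum = 1 + 5.5 + 4 = 10.5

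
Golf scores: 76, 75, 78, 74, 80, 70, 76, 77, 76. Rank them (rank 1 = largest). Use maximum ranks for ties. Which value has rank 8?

Sorted (descending): 80, 78, 77, 76, 76, 76, 75, 74, 70
The 3 values of 76 occupy positions 4–6 → each gets rank 6.
Rank 8 → value 74.

74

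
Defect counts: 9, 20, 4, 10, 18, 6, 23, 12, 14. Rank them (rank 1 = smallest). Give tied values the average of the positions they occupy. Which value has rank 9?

23

Sorted (ascending): 4, 6, 9, 10, 12, 14, 18, 20, 23
No ties — each value takes its position as its rank.
Rank 9 → value 23.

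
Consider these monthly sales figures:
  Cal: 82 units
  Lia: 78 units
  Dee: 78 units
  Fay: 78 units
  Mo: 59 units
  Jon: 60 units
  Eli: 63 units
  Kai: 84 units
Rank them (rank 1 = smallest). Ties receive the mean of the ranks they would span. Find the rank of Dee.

5

Sorted (ascending): 59, 60, 63, 78, 78, 78, 82, 84
The 3 values of 78 occupy positions 4–6 → average rank 5.
Dee has value 78 units → rank 5.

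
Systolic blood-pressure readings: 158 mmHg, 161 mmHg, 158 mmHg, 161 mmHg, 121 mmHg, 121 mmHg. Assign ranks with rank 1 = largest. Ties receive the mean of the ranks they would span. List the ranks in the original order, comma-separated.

3.5, 1.5, 3.5, 1.5, 5.5, 5.5

Sorted (descending): 161, 161, 158, 158, 121, 121
The 2 values of 161 occupy positions 1–2 → average rank (1+2)/2 = 1.5.
The 2 values of 158 occupy positions 3–4 → average rank (3+4)/2 = 3.5.
The 2 values of 121 occupy positions 5–6 → average rank (5+6)/2 = 5.5.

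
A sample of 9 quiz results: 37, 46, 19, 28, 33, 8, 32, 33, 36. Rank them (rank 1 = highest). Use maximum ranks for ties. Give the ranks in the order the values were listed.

2, 1, 8, 7, 5, 9, 6, 5, 3

Sorted (descending): 46, 37, 36, 33, 33, 32, 28, 19, 8
The 2 values of 33 occupy positions 4–5 → each gets rank 5.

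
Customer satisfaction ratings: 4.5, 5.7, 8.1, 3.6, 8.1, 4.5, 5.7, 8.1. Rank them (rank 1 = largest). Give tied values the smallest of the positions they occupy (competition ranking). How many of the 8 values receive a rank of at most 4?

5

Sorted (descending): 8.1, 8.1, 8.1, 5.7, 5.7, 4.5, 4.5, 3.6
The 3 values of 8.1 occupy positions 1–3 → each gets rank 1.
The 2 values of 5.7 occupy positions 4–5 → each gets rank 4.
The 2 values of 4.5 occupy positions 6–7 → each gets rank 6.
Ranks ≤ 4: {1, 1, 1, 4, 4} → 5 values.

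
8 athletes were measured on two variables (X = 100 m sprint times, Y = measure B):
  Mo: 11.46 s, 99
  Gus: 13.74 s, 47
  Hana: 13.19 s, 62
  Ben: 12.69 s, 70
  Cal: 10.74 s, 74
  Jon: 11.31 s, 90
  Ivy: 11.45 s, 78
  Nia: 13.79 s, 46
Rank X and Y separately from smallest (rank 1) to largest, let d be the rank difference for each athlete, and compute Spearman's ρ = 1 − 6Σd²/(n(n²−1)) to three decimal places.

-0.786

Ranks of variable 1: 4, 7, 6, 5, 1, 2, 3, 8
Ranks of variable 2: 8, 2, 3, 4, 5, 7, 6, 1
d = r₁ − r₂: -4, 5, 3, 1, -4, -5, -3, 7
d²: 16, 25, 9, 1, 16, 25, 9, 49; Σd² = 150
ρ = 1 − 6·150/(8·63) = 1 − 900/504 = -0.786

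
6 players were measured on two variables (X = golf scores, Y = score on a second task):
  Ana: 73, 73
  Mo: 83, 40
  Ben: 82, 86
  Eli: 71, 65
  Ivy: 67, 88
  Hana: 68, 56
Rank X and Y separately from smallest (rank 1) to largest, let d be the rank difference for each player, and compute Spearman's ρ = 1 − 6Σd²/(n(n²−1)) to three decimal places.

-0.429

Ranks of variable 1: 4, 6, 5, 3, 1, 2
Ranks of variable 2: 4, 1, 5, 3, 6, 2
d = r₁ − r₂: 0, 5, 0, 0, -5, 0
d²: 0, 25, 0, 0, 25, 0; Σd² = 50
ρ = 1 − 6·50/(6·35) = 1 − 300/210 = -0.429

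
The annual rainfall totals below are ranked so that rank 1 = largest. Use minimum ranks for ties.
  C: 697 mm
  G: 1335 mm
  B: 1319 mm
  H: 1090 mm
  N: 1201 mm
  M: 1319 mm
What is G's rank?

1

Sorted (descending): 1335, 1319, 1319, 1201, 1090, 697
The 2 values of 1319 occupy positions 2–3 → each gets rank 2.
G has value 1335 mm → rank 1.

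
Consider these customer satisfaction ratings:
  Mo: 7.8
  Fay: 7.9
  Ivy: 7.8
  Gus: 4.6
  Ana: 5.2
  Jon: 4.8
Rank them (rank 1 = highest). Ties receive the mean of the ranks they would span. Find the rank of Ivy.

2.5

Sorted (descending): 7.9, 7.8, 7.8, 5.2, 4.8, 4.6
The 2 values of 7.8 occupy positions 2–3 → average rank (2+3)/2 = 2.5.
Ivy has value 7.8 → rank 2.5.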